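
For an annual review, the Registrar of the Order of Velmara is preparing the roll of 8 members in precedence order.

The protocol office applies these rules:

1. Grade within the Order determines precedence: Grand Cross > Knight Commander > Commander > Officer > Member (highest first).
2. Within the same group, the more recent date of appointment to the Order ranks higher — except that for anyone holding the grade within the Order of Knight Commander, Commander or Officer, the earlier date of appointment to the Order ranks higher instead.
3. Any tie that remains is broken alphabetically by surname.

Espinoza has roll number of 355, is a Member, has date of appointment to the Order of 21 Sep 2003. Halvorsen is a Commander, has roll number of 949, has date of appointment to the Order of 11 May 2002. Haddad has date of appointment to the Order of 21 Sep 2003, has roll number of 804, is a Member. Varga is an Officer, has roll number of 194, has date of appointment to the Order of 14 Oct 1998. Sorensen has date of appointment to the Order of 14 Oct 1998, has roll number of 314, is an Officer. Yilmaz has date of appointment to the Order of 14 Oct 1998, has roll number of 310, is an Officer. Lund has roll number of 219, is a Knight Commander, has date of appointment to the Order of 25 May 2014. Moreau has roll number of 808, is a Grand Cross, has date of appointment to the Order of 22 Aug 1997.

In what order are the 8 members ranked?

By grade within the Order: Moreau (Grand Cross); then Lund (Knight Commander); then Halvorsen (Commander); then Sorensen, Varga and Yilmaz (Officer); then Espinoza and Haddad (Member).
Sorensen, Varga and Yilmaz all have date of appointment to the Order 14 Oct 1998, so the next rule applies.
Among Sorensen, Varga and Yilmaz, alphabetically by surname: Sorensen before Varga before Yilmaz.
Espinoza and Haddad both have date of appointment to the Order 21 Sep 2003, so the next rule applies.
Among Espinoza and Haddad, alphabetically by surname: Espinoza before Haddad.
Full order: Moreau, Lund, Halvorsen, Sorensen, Varga, Yilmaz, Espinoza, Haddad.

Moreau, Lund, Halvorsen, Sorensen, Varga, Yilmaz, Espinoza, Haddad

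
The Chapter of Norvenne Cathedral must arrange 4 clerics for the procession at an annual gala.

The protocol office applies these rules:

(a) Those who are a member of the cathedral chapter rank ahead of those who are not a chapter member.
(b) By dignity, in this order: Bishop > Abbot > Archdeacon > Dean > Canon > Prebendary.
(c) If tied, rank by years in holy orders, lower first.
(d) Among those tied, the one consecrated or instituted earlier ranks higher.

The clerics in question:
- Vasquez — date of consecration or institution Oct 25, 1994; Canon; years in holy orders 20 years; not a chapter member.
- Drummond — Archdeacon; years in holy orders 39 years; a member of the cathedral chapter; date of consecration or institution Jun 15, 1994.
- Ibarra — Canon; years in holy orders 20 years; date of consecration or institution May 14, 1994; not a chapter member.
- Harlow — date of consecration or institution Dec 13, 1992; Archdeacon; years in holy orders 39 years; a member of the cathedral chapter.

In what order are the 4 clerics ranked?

Harlow, Drummond, Ibarra, Vasquez

By the first rule: Harlow and Drummond (both a member of the cathedral chapter); then Ibarra and Vasquez (both not a chapter member).
Harlow and Drummond are each Archdeacon, so the next rule applies.
Harlow and Drummond both have years in holy orders 39 years, so the next rule applies.
Among Harlow and Drummond, by date of consecration or institution (earlier first): Harlow (Dec 13, 1992) before Drummond (Jun 15, 1994).
Ibarra and Vasquez are each Canon, so the next rule applies.
Ibarra and Vasquez both have years in holy orders 20 years, so the next rule applies.
Among Ibarra and Vasquez, by date of consecration or institution (earlier first): Ibarra (May 14, 1994) before Vasquez (Oct 25, 1994).
Full order: Harlow, Drummond, Ibarra, Vasquez.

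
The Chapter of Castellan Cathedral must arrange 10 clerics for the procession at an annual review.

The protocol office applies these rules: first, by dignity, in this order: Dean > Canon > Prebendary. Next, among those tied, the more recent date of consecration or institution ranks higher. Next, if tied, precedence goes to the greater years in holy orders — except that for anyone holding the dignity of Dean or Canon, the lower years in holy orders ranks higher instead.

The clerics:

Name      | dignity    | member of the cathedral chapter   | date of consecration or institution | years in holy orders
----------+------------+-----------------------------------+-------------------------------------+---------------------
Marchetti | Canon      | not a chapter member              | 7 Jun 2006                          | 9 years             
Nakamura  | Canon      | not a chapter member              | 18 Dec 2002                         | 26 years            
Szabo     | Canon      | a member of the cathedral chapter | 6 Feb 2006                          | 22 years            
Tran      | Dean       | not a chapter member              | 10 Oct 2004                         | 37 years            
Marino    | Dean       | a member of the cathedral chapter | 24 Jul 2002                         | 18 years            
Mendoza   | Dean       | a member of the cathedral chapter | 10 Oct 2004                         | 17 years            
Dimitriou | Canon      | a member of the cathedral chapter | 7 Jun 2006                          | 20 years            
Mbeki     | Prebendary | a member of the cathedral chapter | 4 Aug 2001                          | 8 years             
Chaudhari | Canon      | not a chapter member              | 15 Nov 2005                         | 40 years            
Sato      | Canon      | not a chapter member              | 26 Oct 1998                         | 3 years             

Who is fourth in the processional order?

By dignity: Mendoza, Tran and Marino (Dean); then Marchetti, Dimitriou, Szabo, Chaudhari, Nakamura and Sato (Canon); then Mbeki (Prebendary).
Among Mendoza, Tran and Marino, by date of consecration or institution (later first): Mendoza and Tran (10 Oct 2004) before Marino (24 Jul 2002).
Among Mendoza and Tran, by years in holy orders (lower first) (reversed rule for this group): Mendoza (17 years) before Tran (37 years).
Among Marchetti, Dimitriou, Szabo, Chaudhari, Nakamura and Sato, by date of consecration or institution (later first): Marchetti and Dimitriou (7 Jun 2006) before Szabo (6 Feb 2006) before Chaudhari (15 Nov 2005) before Nakamura (18 Dec 2002) before Sato (26 Oct 1998).
Among Marchetti and Dimitriou, by years in holy orders (lower first) (reversed rule for this group): Marchetti (9 years) before Dimitriou (20 years).
Order: Mendoza, Tran, Marino, Marchetti, Dimitriou, Szabo, Chaudhari, Nakamura, Sato, Mbeki.

Marchetti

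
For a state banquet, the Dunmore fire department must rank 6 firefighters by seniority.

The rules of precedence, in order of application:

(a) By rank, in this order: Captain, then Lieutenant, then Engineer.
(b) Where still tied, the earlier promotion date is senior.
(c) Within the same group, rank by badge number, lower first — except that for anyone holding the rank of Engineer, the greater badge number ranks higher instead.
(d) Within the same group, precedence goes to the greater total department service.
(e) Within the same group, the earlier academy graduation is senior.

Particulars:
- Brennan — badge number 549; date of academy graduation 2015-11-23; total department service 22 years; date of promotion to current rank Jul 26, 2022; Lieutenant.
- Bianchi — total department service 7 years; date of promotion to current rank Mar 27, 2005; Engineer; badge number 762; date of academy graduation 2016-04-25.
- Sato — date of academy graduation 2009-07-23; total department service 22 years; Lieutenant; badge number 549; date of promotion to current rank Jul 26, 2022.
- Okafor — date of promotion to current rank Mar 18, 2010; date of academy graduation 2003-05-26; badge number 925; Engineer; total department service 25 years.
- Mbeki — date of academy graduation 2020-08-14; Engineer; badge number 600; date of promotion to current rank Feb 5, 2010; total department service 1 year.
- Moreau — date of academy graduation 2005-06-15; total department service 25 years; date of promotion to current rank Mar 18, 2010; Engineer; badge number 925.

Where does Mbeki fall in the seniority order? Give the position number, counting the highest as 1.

By rank: Sato and Brennan (Lieutenant); then Bianchi, Mbeki, Okafor and Moreau (Engineer).
Sato and Brennan both have date of promotion to current rank Jul 26, 2022, so the next rule applies.
Sato and Brennan both have badge number 549, so the next rule applies.
Sato and Brennan both have total department service 22 years, so the next rule applies.
Among Sato and Brennan, by date of academy graduation (earlier first): Sato (2009-07-23) before Brennan (2015-11-23).
Among Bianchi, Mbeki, Okafor and Moreau, by date of promotion to current rank (earlier first): Bianchi (Mar 27, 2005) before Mbeki (Feb 5, 2010) before Okafor and Moreau (Mar 18, 2010).
Okafor and Moreau both have badge number 925, so the next rule applies.
Okafor and Moreau both have total department service 25 years, so the next rule applies.
Among Okafor and Moreau, by date of academy graduation (earlier first): Okafor (2003-05-26) before Moreau (2005-06-15).
Order: Sato, Brennan, Bianchi, Mbeki, Okafor, Moreau. So position 4.

4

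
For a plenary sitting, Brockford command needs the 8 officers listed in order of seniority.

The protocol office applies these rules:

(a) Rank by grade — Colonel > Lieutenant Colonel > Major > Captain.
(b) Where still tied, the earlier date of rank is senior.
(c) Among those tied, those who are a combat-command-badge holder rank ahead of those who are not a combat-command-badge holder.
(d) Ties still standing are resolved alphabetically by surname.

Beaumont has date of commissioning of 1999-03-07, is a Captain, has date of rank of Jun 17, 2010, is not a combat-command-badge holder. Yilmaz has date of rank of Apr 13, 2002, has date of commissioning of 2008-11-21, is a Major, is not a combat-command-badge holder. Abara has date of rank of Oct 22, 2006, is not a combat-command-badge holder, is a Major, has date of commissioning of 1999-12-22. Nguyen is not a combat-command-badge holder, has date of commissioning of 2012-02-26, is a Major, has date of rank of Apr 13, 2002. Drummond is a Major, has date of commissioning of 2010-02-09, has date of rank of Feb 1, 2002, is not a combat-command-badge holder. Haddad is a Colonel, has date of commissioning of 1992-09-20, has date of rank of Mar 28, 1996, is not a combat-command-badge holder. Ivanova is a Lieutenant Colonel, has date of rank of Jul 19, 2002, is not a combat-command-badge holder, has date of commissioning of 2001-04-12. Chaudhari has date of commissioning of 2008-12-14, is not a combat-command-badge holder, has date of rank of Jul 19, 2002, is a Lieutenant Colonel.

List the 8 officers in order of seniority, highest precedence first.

Haddad, Chaudhari, Ivanova, Drummond, Nguyen, Yilmaz, Abara, Beaumont

By grade: Haddad (Colonel); then Chaudhari and Ivanova (Lieutenant Colonel); then Drummond, Nguyen, Yilmaz and Abara (Major); then Beaumont (Captain).
Chaudhari and Ivanova both have date of rank Jul 19, 2002, so the next rule applies.
Chaudhari and Ivanova are each not a combat-command-badge holder, so the next rule applies.
Among Chaudhari and Ivanova, alphabetically by surname: Chaudhari before Ivanova.
Among Drummond, Nguyen, Yilmaz and Abara, by date of rank (earlier first): Drummond (Feb 1, 2002) before Nguyen and Yilmaz (Apr 13, 2002) before Abara (Oct 22, 2006).
Nguyen and Yilmaz are each not a combat-command-badge holder, so the next rule applies.
Among Nguyen and Yilmaz, alphabetically by surname: Nguyen before Yilmaz.
Full order: Haddad, Chaudhari, Ivanova, Drummond, Nguyen, Yilmaz, Abara, Beaumont.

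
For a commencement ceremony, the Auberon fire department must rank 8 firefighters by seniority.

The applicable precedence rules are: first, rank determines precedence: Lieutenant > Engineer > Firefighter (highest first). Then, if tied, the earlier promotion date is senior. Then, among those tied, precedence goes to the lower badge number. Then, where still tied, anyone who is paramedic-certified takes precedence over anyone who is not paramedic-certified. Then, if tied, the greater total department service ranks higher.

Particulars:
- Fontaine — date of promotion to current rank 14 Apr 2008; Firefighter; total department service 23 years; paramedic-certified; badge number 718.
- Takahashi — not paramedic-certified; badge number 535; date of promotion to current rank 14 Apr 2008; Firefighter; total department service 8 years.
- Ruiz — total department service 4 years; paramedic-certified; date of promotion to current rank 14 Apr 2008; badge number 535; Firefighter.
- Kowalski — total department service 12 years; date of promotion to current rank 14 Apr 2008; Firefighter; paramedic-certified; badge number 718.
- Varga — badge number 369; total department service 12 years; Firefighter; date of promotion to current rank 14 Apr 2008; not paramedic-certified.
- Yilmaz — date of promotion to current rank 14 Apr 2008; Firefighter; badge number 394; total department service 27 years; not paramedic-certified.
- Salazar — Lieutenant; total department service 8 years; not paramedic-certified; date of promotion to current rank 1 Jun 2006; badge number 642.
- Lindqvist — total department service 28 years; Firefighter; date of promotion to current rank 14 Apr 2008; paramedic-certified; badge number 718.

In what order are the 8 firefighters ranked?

By rank: Salazar (Lieutenant); then Varga, Yilmaz, Ruiz, Takahashi, Lindqvist, Fontaine and Kowalski (Firefighter).
Varga, Yilmaz, Ruiz, Takahashi, Lindqvist, Fontaine and Kowalski all have date of promotion to current rank 14 Apr 2008, so the next rule applies.
Among Varga, Yilmaz, Ruiz, Takahashi, Lindqvist, Fontaine and Kowalski, by badge number (lower first): Varga (369) before Yilmaz (394) before Ruiz and Takahashi (535) before Lindqvist, Fontaine and Kowalski (718).
Among Ruiz and Takahashi, paramedic-certified before not paramedic-certified: Ruiz (paramedic-certified) before Takahashi (not paramedic-certified).
Lindqvist, Fontaine and Kowalski are each paramedic-certified, so the next rule applies.
Among Lindqvist, Fontaine and Kowalski, by total department service (higher first): Lindqvist (28 years) before Fontaine (23 years) before Kowalski (12 years).
Full order: Salazar, Varga, Yilmaz, Ruiz, Takahashi, Lindqvist, Fontaine, Kowalski.

Salazar, Varga, Yilmaz, Ruiz, Takahashi, Lindqvist, Fontaine, Kowalski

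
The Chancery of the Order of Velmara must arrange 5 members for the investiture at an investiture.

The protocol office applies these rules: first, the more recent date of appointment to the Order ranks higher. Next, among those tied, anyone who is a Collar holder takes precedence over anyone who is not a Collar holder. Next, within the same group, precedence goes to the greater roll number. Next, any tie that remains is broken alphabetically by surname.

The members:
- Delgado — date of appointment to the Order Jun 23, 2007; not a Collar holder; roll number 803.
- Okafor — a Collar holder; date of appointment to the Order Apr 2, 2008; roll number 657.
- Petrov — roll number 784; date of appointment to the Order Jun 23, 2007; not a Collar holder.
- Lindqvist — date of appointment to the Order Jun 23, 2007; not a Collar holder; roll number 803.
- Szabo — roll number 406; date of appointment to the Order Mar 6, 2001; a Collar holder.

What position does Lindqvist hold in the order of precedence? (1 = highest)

By date of appointment to the Order (later first): Okafor (Apr 2, 2008); then Delgado, Lindqvist and Petrov (each Jun 23, 2007); then Szabo (Mar 6, 2001).
Delgado, Lindqvist and Petrov are each not a Collar holder, so the next rule applies.
Among Delgado, Lindqvist and Petrov, by roll number (higher first): Delgado and Lindqvist (803) before Petrov (784).
Among Delgado and Lindqvist, alphabetically by surname: Delgado before Lindqvist.
Order: Okafor, Delgado, Lindqvist, Petrov, Szabo. So position 3.

3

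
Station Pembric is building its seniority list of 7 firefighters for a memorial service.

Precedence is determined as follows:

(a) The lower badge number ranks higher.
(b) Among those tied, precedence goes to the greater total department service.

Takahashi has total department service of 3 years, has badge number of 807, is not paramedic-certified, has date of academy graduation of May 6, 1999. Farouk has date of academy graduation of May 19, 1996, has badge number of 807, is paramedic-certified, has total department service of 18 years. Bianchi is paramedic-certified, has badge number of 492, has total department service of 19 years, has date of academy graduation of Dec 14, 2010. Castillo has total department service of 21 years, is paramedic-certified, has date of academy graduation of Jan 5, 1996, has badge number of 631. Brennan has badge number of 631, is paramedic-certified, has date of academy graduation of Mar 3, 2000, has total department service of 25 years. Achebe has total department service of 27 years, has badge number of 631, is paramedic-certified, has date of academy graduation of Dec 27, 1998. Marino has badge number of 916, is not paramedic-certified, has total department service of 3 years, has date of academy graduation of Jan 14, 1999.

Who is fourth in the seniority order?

Castillo

By badge number (lower first): Bianchi (492); then Achebe, Brennan and Castillo (each 631); then Farouk and Takahashi (both 807); then Marino (916).
Among Achebe, Brennan and Castillo, by total department service (higher first): Achebe (27 years) before Brennan (25 years) before Castillo (21 years).
Among Farouk and Takahashi, by total department service (higher first): Farouk (18 years) before Takahashi (3 years).
Order: Bianchi, Achebe, Brennan, Castillo, Farouk, Takahashi, Marino.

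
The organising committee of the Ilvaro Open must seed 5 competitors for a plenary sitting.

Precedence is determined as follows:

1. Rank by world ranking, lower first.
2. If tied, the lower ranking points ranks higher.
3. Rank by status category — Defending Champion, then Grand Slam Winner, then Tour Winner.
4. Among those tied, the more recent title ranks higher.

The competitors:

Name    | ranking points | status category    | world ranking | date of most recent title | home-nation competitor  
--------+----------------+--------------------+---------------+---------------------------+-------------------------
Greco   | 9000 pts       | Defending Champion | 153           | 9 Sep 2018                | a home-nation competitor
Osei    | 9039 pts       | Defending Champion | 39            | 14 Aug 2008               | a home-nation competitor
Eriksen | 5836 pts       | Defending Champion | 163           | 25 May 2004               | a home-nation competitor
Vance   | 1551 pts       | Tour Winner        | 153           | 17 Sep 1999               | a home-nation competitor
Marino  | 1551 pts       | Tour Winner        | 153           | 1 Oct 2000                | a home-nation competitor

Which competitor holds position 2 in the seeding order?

Marino

By world ranking (lower first): Osei (39); then Marino, Vance and Greco (each 153); then Eriksen (163).
Among Marino, Vance and Greco, by ranking points (lower first): Marino and Vance (1551 pts) before Greco (9000 pts).
Marino and Vance are each Tour Winner, so the next rule applies.
Among Marino and Vance, by date of most recent title (later first): Marino (1 Oct 2000) before Vance (17 Sep 1999).
Order: Osei, Marino, Vance, Greco, Eriksen.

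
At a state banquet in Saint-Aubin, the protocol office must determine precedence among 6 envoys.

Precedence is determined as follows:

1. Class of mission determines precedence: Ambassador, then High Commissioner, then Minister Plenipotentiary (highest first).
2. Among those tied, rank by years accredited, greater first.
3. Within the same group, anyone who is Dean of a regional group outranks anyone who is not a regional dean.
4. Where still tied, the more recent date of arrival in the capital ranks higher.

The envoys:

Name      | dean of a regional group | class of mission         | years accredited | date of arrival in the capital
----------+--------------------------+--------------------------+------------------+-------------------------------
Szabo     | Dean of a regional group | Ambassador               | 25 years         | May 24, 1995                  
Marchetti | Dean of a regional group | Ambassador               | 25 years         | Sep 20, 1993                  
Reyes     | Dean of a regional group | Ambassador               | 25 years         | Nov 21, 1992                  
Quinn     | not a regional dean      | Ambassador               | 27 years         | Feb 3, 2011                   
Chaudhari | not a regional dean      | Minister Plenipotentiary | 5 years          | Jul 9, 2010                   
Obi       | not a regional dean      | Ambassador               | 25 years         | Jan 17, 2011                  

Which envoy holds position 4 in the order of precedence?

By class of mission: Quinn, Szabo, Marchetti, Reyes and Obi (Ambassador); then Chaudhari (Minister Plenipotentiary).
Among Quinn, Szabo, Marchetti, Reyes and Obi, by years accredited (higher first): Quinn (27 years) before Szabo, Marchetti, Reyes and Obi (25 years).
Among Szabo, Marchetti, Reyes and Obi, Dean of a regional group before not a regional dean: Szabo, Marchetti and Reyes (Dean of a regional group) before Obi (not a regional dean).
Among Szabo, Marchetti and Reyes, by date of arrival in the capital (later first): Szabo (May 24, 1995) before Marchetti (Sep 20, 1993) before Reyes (Nov 21, 1992).
Order: Quinn, Szabo, Marchetti, Reyes, Obi, Chaudhari.

Reyes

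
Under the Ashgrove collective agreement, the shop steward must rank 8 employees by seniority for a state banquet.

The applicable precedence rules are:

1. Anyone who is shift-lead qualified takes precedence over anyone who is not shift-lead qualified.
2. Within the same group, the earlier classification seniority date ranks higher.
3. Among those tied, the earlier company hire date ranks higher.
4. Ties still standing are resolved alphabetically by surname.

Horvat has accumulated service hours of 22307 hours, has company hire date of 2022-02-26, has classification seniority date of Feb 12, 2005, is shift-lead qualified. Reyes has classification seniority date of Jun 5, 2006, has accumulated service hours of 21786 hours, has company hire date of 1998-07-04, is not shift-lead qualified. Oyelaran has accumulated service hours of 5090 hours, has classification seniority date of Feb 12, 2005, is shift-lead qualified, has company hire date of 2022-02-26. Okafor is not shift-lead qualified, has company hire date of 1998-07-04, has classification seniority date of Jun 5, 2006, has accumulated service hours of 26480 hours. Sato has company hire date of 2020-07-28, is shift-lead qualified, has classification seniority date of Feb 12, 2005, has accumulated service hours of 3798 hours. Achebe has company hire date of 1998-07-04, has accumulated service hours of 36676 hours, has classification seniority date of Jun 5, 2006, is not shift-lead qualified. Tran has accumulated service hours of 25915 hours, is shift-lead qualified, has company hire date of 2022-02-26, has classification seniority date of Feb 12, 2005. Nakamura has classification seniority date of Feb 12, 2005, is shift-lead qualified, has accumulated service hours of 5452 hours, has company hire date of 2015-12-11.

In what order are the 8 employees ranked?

By the first rule: Nakamura, Sato, Horvat, Oyelaran and Tran (each shift-lead qualified); then Achebe, Okafor and Reyes (each not shift-lead qualified).
Nakamura, Sato, Horvat, Oyelaran and Tran all have classification seniority date Feb 12, 2005, so the next rule applies.
Among Nakamura, Sato, Horvat, Oyelaran and Tran, by company hire date (earlier first): Nakamura (2015-12-11) before Sato (2020-07-28) before Horvat, Oyelaran and Tran (2022-02-26).
Among Horvat, Oyelaran and Tran, alphabetically by surname: Horvat before Oyelaran before Tran.
Achebe, Okafor and Reyes all have classification seniority date Jun 5, 2006, so the next rule applies.
Achebe, Okafor and Reyes all have company hire date 1998-07-04, so the next rule applies.
Among Achebe, Okafor and Reyes, alphabetically by surname: Achebe before Okafor before Reyes.
Full order: Nakamura, Sato, Horvat, Oyelaran, Tran, Achebe, Okafor, Reyes.

Nakamura, Sato, Horvat, Oyelaran, Tran, Achebe, Okafor, Reyes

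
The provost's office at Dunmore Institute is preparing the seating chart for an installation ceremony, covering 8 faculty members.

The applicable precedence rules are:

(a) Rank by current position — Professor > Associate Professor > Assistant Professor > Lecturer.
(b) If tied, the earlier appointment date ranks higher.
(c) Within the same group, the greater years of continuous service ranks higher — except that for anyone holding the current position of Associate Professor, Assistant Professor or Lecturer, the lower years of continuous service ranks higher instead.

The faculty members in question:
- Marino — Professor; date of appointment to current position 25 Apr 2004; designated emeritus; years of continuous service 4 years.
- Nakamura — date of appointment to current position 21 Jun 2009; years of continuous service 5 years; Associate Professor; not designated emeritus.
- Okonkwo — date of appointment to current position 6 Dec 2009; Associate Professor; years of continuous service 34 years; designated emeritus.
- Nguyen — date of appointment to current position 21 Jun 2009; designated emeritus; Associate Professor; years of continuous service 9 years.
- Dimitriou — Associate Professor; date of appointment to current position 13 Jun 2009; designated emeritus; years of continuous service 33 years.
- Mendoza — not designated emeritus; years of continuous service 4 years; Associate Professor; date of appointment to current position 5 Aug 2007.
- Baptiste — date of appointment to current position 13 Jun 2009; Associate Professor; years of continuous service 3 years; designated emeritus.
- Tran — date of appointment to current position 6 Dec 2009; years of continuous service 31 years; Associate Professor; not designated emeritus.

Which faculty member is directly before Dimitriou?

Baptiste

By current position: Marino (Professor); then Mendoza, Baptiste, Dimitriou, Nakamura, Nguyen, Tran and Okonkwo (Associate Professor).
Among Mendoza, Baptiste, Dimitriou, Nakamura, Nguyen, Tran and Okonkwo, by date of appointment to current position (earlier first): Mendoza (5 Aug 2007) before Baptiste and Dimitriou (13 Jun 2009) before Nakamura and Nguyen (21 Jun 2009) before Tran and Okonkwo (6 Dec 2009).
Among Baptiste and Dimitriou, by years of continuous service (lower first) (reversed rule for this group): Baptiste (3 years) before Dimitriou (33 years).
Among Nakamura and Nguyen, by years of continuous service (lower first) (reversed rule for this group): Nakamura (5 years) before Nguyen (9 years).
Among Tran and Okonkwo, by years of continuous service (lower first) (reversed rule for this group): Tran (31 years) before Okonkwo (34 years).
Order: Marino, Mendoza, Baptiste, Dimitriou, Nakamura, Nguyen, Tran, Okonkwo.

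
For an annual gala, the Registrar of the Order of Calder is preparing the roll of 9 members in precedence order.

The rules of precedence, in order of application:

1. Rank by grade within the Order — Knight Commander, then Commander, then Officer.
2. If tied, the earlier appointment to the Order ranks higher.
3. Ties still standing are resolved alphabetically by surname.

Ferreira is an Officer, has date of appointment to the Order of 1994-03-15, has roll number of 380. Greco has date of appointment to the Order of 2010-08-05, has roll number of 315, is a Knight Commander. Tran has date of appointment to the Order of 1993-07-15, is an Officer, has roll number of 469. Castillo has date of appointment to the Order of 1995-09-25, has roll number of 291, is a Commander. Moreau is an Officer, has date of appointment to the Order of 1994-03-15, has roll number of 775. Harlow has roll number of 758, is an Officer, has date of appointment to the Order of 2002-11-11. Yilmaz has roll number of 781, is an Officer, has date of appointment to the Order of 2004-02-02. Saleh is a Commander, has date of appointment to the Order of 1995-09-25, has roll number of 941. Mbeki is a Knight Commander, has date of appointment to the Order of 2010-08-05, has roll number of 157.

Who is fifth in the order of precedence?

By grade within the Order: Greco and Mbeki (Knight Commander); then Castillo and Saleh (Commander); then Tran, Ferreira, Moreau, Harlow and Yilmaz (Officer).
Greco and Mbeki both have date of appointment to the Order 2010-08-05, so the next rule applies.
Among Greco and Mbeki, alphabetically by surname: Greco before Mbeki.
Castillo and Saleh both have date of appointment to the Order 1995-09-25, so the next rule applies.
Among Castillo and Saleh, alphabetically by surname: Castillo before Saleh.
Among Tran, Ferreira, Moreau, Harlow and Yilmaz, by date of appointment to the Order (earlier first): Tran (1993-07-15) before Ferreira and Moreau (1994-03-15) before Harlow (2002-11-11) before Yilmaz (2004-02-02).
Among Ferreira and Moreau, alphabetically by surname: Ferreira before Moreau.
Order: Greco, Mbeki, Castillo, Saleh, Tran, Ferreira, Moreau, Harlow, Yilmaz.

Tran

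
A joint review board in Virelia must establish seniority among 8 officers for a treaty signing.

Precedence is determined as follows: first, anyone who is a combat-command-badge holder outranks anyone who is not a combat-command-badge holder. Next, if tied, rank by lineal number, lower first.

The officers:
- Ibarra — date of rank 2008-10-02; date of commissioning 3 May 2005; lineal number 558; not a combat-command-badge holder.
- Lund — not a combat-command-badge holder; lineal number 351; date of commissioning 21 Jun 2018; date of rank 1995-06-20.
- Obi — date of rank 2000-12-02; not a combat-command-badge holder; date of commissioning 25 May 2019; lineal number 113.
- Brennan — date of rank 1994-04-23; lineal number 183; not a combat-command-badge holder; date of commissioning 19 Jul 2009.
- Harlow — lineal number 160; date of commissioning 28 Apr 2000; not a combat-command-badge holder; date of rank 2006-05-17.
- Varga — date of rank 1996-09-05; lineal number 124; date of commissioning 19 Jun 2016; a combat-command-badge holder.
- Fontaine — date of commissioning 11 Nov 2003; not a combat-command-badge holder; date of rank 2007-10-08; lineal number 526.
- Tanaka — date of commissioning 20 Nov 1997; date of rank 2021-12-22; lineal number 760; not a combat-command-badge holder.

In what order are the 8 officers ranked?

By the first rule: Varga (a combat-command-badge holder); then Obi, Harlow, Brennan, Lund, Fontaine, Ibarra and Tanaka (each not a combat-command-badge holder).
Among Obi, Harlow, Brennan, Lund, Fontaine, Ibarra and Tanaka, by lineal number (lower first): Obi (113) before Harlow (160) before Brennan (183) before Lund (351) before Fontaine (526) before Ibarra (558) before Tanaka (760).
Full order: Varga, Obi, Harlow, Brennan, Lund, Fontaine, Ibarra, Tanaka.

Varga, Obi, Harlow, Brennan, Lund, Fontaine, Ibarra, Tanaka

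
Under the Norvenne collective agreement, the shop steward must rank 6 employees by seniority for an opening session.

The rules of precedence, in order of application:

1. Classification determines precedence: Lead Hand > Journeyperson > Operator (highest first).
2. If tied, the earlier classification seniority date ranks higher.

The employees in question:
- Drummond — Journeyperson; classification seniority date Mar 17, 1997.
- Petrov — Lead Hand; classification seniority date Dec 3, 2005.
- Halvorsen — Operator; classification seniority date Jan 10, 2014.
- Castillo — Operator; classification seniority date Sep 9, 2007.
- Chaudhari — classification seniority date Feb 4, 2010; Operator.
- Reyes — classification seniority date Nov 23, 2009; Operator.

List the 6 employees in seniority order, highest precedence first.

Petrov, Drummond, Castillo, Reyes, Chaudhari, Halvorsen

By classification: Petrov (Lead Hand); then Drummond (Journeyperson); then Castillo, Reyes, Chaudhari and Halvorsen (Operator).
Among Castillo, Reyes, Chaudhari and Halvorsen, by classification seniority date (earlier first): Castillo (Sep 9, 2007) before Reyes (Nov 23, 2009) before Chaudhari (Feb 4, 2010) before Halvorsen (Jan 10, 2014).
Full order: Petrov, Drummond, Castillo, Reyes, Chaudhari, Halvorsen.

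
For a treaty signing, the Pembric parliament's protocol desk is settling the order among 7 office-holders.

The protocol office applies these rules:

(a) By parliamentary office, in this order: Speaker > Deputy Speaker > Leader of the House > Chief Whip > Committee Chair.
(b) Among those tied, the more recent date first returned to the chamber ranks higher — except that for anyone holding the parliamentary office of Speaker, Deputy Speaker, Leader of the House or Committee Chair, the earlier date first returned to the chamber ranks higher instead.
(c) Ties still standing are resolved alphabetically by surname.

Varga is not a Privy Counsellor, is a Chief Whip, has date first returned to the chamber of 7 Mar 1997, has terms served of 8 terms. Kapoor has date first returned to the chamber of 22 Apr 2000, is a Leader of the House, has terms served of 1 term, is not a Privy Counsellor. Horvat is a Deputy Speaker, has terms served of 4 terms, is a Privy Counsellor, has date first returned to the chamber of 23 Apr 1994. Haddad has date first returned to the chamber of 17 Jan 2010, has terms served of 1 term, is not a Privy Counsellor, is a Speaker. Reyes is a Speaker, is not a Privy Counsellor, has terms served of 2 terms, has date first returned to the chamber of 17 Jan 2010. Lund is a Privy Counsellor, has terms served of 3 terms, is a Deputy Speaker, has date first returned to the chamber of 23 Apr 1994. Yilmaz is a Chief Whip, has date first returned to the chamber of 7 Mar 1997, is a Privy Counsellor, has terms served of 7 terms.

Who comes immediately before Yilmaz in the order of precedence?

By parliamentary office: Haddad and Reyes (Speaker); then Horvat and Lund (Deputy Speaker); then Kapoor (Leader of the House); then Varga and Yilmaz (Chief Whip).
Haddad and Reyes both have date first returned to the chamber 17 Jan 2010, so the next rule applies.
Among Haddad and Reyes, alphabetically by surname: Haddad before Reyes.
Horvat and Lund both have date first returned to the chamber 23 Apr 1994, so the next rule applies.
Among Horvat and Lund, alphabetically by surname: Horvat before Lund.
Varga and Yilmaz both have date first returned to the chamber 7 Mar 1997, so the next rule applies.
Among Varga and Yilmaz, alphabetically by surname: Varga before Yilmaz.
Order: Haddad, Reyes, Horvat, Lund, Kapoor, Varga, Yilmaz.

Varga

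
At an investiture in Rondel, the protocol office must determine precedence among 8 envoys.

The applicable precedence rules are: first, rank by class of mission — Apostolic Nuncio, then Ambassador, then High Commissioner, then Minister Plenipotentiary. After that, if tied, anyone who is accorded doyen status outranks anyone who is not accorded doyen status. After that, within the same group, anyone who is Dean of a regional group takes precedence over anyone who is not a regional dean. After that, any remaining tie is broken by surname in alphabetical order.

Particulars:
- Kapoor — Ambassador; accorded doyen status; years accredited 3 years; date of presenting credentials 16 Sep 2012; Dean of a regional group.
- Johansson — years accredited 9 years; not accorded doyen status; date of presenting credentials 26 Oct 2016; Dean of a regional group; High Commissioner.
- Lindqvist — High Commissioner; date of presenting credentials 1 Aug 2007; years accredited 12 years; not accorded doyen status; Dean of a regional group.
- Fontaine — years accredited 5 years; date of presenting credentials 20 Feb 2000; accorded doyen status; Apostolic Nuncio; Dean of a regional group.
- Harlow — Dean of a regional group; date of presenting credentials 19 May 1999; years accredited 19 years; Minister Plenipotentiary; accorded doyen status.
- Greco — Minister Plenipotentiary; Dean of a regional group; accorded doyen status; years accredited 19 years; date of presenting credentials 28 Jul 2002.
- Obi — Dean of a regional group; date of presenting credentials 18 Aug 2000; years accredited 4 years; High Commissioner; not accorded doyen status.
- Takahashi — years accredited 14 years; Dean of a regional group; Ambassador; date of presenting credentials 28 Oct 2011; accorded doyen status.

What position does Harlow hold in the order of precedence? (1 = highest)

8

By class of mission: Fontaine (Apostolic Nuncio); then Kapoor and Takahashi (Ambassador); then Johansson, Lindqvist and Obi (High Commissioner); then Greco and Harlow (Minister Plenipotentiary).
Kapoor and Takahashi are each accorded doyen status, so the next rule applies.
Kapoor and Takahashi are each Dean of a regional group, so the next rule applies.
Among Kapoor and Takahashi, alphabetically by surname: Kapoor before Takahashi.
Johansson, Lindqvist and Obi are each not accorded doyen status, so the next rule applies.
Johansson, Lindqvist and Obi are each Dean of a regional group, so the next rule applies.
Among Johansson, Lindqvist and Obi, alphabetically by surname: Johansson before Lindqvist before Obi.
Greco and Harlow are each accorded doyen status, so the next rule applies.
Greco and Harlow are each Dean of a regional group, so the next rule applies.
Among Greco and Harlow, alphabetically by surname: Greco before Harlow.
Order: Fontaine, Kapoor, Takahashi, Johansson, Lindqvist, Obi, Greco, Harlow. So position 8.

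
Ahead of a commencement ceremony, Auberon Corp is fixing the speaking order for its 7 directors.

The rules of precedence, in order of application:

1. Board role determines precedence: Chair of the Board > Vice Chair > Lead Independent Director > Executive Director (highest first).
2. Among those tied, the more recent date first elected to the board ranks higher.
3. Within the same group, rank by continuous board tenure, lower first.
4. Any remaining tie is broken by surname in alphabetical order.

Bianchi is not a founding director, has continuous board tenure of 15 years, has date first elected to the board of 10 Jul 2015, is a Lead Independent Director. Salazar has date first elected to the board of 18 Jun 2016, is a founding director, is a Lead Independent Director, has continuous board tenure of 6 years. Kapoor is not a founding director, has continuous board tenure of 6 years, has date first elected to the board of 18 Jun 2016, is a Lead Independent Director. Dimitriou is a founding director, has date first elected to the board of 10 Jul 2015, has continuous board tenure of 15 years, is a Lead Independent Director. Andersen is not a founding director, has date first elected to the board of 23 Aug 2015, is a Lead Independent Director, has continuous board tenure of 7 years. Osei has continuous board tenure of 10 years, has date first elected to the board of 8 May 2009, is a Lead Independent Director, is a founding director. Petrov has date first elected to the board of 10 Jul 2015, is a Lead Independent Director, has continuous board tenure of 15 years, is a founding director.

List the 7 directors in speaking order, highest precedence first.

By board role: Kapoor, Salazar, Andersen, Bianchi, Dimitriou, Petrov and Osei (Lead Independent Director).
Among Kapoor, Salazar, Andersen, Bianchi, Dimitriou, Petrov and Osei, by date first elected to the board (later first): Kapoor and Salazar (18 Jun 2016) before Andersen (23 Aug 2015) before Bianchi, Dimitriou and Petrov (10 Jul 2015) before Osei (8 May 2009).
Kapoor and Salazar both have continuous board tenure 6 years, so the next rule applies.
Among Kapoor and Salazar, alphabetically by surname: Kapoor before Salazar.
Bianchi, Dimitriou and Petrov all have continuous board tenure 15 years, so the next rule applies.
Among Bianchi, Dimitriou and Petrov, alphabetically by surname: Bianchi before Dimitriou before Petrov.
Full order: Kapoor, Salazar, Andersen, Bianchi, Dimitriou, Petrov, Osei.

Kapoor, Salazar, Andersen, Bianchi, Dimitriou, Petrov, Osei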